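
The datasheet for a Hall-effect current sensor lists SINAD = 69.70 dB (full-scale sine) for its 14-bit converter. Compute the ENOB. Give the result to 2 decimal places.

ENOB = (SINAD − 1.76) / 6.02 = (69.70 − 1.76) / 6.02 = 67.94 / 6.02 = 11.2857.

11.29 bits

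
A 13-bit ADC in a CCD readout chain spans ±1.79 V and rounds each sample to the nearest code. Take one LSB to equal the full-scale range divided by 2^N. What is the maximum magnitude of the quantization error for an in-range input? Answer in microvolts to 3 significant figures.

Range = 1.79 − (-1.79) = 3.58 V.
LSB = 3.58 V ÷ 2^13 = 3.58/8192 V = 437.01 µV.
A rounding quantizer has |error| ≤ LSB/2 = 219 µV.

219 µV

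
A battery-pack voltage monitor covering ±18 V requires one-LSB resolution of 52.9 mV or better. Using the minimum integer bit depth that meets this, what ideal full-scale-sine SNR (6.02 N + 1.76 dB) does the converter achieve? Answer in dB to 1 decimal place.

62.0 dB

Span: 18 V − (-18 V) = 36 V.
36 V / 52.9 mV = 680.5. Since 2^9 = 512 and 2^10 = 1024, N = 10.
Ideal SNR at N = 10: 6.02·10 + 1.76 = 62.0 dB.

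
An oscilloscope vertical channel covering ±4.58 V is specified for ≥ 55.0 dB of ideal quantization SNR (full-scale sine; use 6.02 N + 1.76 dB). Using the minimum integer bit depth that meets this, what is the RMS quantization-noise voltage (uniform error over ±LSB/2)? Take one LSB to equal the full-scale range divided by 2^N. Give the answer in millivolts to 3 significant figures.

Span: 4.58 V − (-4.58 V) = 9.16 V.
Solving 6.02 N ≥ 55.0 − 1.76: N ≥ 8.844. Round up → N = 9.
Step size = 9.16/512 V = 17.891 mV.
V_rms = LSB/√12 = 5.16 mV.

5.16 mV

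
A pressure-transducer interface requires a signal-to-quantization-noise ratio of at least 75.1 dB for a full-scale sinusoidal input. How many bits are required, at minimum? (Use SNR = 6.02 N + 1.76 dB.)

13 bits

N ≥ (75.1 − 1.76)/6.02 = 12.183 → N_min = 13.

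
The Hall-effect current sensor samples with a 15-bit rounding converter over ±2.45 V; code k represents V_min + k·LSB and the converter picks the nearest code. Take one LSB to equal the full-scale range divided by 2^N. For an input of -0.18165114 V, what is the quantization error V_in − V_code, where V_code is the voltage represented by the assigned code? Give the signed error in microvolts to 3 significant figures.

+35.3 µV

The full-scale span is 2.45 − (-2.45) = 4.9 V. LSB = 4.9 V / 2^15 ≈ 149.5 µV.
Position in LSBs: (-0.18165114 − (-2.45)) × 32768/4.9 = 15169.2358; rounding gives k = 15169.
V_code = -2.45 + (15169/32768) × 4.9 = -0.18168640137 V.
Error = V_in − V_code = -0.18165114 − (-0.18168640137) = +35.3 µV.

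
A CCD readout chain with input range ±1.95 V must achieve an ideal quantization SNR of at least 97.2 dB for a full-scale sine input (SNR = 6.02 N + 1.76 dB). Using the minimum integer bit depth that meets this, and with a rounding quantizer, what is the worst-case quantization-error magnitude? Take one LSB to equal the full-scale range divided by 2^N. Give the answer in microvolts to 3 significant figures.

29.8 µV

The full-scale span is 1.95 − (-1.95) = 3.9 V.
Required N = ⌈(97.2 − 1.76)/6.02⌉ = ⌈15.854⌉ = 16.
Step size = 3.9/65536 V = 59.509 µV.
|e|_max = LSB/2 = 29.8 µV.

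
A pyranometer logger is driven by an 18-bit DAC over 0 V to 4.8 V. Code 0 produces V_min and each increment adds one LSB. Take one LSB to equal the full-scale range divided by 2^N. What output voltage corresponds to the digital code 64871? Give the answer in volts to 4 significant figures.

Full-scale range = 4.8 V. LSB = 4.8 V / 2^18.
V_out = V_min + code × LSB = 0 V + 64871 × 4.8 V / 262144
      = 0 + 1.18782 = 1.18782 V.

1.188 V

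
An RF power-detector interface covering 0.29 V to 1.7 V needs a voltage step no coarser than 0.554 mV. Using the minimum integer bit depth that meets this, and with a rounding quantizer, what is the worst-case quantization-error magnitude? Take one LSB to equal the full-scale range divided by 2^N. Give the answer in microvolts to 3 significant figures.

172 µV

Full-scale range = 1.7 V − (0.29 V) = 1.41 V.
Need 2^N ≥ 1.41 V / 0.554 mV = 2545 → N_min = 12.
LSB = 1.41 V ÷ 2^12 = 1.41/4096 V = 344.24 µV.
|e|_max = LSB/2 = 172 µV.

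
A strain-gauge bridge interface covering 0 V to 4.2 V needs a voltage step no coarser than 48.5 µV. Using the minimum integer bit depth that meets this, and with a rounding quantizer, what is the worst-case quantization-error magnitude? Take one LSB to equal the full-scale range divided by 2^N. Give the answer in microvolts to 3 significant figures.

Span = 4.2 V.
4.2 V / 48.5 µV = 86600. Since 2^16 = 65536 and 2^17 = 131072, N = 17.
LSB = 4.2 V ÷ 2^17 = 4.2/131072 V = 32.043 µV.
Max error for round-to-nearest is LSB/2 = 16.0 µV.

16.0 µV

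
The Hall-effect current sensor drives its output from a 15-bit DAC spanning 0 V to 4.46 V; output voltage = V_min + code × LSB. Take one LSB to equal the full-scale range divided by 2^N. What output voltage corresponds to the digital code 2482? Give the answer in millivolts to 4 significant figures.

337.8 mV

Range is 4.46 V. LSB = 4.46 V / 2^15.
V_out = 0 + 2482 × (4.46/32768) V
      = 0 + 0.337821 = 0.337821 V.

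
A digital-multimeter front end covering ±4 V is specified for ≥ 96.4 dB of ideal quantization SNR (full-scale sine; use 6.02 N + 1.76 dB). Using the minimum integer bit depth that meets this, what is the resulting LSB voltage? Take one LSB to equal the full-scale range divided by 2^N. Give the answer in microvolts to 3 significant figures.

Range = 4 − (-4) = 8 V.
N ≥ (96.4 − 1.76)/6.02 = 15.721 → N_min = 16.
One LSB is 8 V / 65536 = 122 µV.

122 µV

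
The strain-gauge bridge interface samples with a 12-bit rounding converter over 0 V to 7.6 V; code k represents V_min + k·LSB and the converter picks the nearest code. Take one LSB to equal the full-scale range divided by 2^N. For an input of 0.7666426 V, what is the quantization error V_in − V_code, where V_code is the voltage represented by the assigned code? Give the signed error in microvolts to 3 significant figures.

Span = 7.6 V. LSB = 7.6 V / 2^12 ≈ 1.855 mV.
(V_in − V_min)/LSB = (0.7666426 − (0)) × 4096/7.6 = 413.1800 → nearest code k = 413.
Reconstructed level: 0 + 413 × 7.6/4096 V = 0.7663085938 V.
V_in − V_code = 0.7666426 − (0.7663085938) = +334 µV.

+334 µV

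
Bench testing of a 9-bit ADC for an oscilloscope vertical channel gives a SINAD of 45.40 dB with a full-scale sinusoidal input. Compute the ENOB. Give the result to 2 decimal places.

Inverting SNR = 6.02 N + 1.76: N_eff = (45.40 − 1.76)/6.02 = 7.2492.

7.25 bits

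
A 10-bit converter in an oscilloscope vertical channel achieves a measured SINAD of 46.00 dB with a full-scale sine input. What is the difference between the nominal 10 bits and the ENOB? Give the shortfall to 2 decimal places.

2.65 bits

ENOB = (SINAD − 1.76)/6.02 = (46.00 − 1.76)/6.02 = 7.3488 bits.
Lost resolution: 10 − 7.3488 = 2.6512 bits.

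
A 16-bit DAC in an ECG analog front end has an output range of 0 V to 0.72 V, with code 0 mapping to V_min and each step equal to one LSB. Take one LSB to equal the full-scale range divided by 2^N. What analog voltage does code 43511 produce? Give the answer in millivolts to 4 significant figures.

478.0 mV

Range is 0.72 V. LSB = 0.72 V / 2^16.
Output = V_min + (43511/65536) × range = 0 + 0.663925 × 0.72 V
      = 0 + 0.478026 = 0.478026 V.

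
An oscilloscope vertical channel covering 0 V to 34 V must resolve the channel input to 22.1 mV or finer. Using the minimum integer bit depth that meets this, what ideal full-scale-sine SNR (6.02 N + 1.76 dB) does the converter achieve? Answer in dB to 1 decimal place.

68.0 dB

V_FS = 34 V.
Levels needed ≥ 34/22.1 mV = 1538. 2^11 = 2048 suffices, so N_min = 11.
Ideal SNR at N = 11: 6.02·11 + 1.76 = 68.0 dB.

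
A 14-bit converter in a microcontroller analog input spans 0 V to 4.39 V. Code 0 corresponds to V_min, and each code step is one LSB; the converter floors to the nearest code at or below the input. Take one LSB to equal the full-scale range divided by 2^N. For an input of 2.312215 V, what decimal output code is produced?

8629

Range is 4.39 V. LSB = 4.39 V / 2^14 ≈ 267.9 µV.
code = ⌊(V_in − V_min)/LSB⌋ = ⌊(V_in − V_min) × 2^14 / range⌋
     = ⌊(2.312215 − (0)) × 16384 / 4.39⌋ = ⌊2.312215 × 16384/4.39⌋
     = ⌊8629.460⌋ = 8629.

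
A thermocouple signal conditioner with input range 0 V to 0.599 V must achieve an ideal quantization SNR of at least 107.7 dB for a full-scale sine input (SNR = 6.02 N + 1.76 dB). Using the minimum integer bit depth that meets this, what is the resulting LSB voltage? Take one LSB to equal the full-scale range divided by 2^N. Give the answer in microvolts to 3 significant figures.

2.29 µV

V_FS = 0.599 V.
6.02 N + 1.76 ≥ 107.7 gives N ≥ 17.598, so the minimum integer is 18.
One LSB is 0.599 V / 262144 = 2.29 µV.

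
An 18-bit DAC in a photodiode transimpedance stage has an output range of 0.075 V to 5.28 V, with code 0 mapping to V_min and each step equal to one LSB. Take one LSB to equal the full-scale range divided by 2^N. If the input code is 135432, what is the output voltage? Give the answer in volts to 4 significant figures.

2.764 V

Full-scale range = 5.28 V − (0.075 V) = 5.205 V. LSB = 5.205 V / 2^18.
V_out = 0.075 + 135432 × (5.205/262144) V
      = 0.075 V + 2.68907 V = 2.76407 V.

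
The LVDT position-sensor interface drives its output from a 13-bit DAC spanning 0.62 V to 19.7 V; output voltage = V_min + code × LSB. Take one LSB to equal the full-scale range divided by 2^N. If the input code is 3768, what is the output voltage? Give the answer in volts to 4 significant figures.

9.396 V

Range = 19.7 − (0.62) = 19.08 V. LSB = 19.08 V / 2^13.
V_out = V_min + code × LSB = 0.62 V + 3768 × 19.08 V / 8192
      = 0.62 V + 8.77605 V = 9.39605 V.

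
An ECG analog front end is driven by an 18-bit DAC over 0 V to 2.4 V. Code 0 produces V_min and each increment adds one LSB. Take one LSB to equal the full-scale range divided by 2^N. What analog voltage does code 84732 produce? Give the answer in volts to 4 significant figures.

0.7757 V

Range is 2.4 V. LSB = 2.4 V / 2^18.
V_out = 0 + 84732 × (2.4/262144) V
      = 0 V + 0.775745 V = 0.775745 V.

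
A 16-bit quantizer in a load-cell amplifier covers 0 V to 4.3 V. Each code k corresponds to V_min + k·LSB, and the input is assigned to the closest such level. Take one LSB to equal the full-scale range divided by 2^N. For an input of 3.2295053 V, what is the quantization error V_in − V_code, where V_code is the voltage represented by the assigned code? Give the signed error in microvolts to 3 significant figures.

−22.0 µV

V_FS = 4.3 V. LSB = 4.3 V / 2^16 ≈ 65.61 µV.
(3.2295053 − (0)) / LSB = 3.2295053 × 65536/4.3 = 49220.6650. Nearest integer: k = 49221.
V_code = 0 + (49221/65536) × 4.3 = 3.2295272827 V.
Error = V_in − V_code = 3.2295053 − (3.2295272827) = −22.0 µV.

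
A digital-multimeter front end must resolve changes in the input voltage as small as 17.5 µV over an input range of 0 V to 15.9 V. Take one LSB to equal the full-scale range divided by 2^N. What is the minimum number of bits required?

Range is 15.9 V.
Need 2^N ≥ 15.9 V / 17.5 µV = 908600 → N_min = 20.

20 bits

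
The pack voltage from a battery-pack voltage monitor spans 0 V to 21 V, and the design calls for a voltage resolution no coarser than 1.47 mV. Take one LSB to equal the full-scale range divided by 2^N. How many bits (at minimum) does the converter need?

Span = 21 V.
21 V / 1.47 mV = 14290. Since 2^13 = 8192 and 2^14 = 16384, N = 14.

14 bits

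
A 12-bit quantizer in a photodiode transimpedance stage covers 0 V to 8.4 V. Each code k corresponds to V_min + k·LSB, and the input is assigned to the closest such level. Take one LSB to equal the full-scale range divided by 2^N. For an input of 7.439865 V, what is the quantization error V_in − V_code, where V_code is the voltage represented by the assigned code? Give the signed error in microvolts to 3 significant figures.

V_FS = 8.4 V. LSB = 8.4 V / 2^12 ≈ 2.051 mV.
(7.439865 − (0)) / LSB = 7.439865 × 4096/8.4 = 3627.8199. Nearest integer: k = 3628.
Reconstructed level: 0 + 3628 × 8.4/4096 V = 7.440234375 V.
V_in − V_code = 7.439865 − (7.440234375) = −369 µV.

−369 µV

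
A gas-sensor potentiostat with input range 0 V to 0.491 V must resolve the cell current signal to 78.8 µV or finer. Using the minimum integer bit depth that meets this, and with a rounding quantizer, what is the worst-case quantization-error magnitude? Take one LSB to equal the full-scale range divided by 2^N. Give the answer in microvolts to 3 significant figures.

30.0 µV

V_FS = 0.491 V.
Need 2^N ≥ 0.491 V / 78.8 µV = 6231 → N_min = 13.
Step size = 0.491/8192 V = 59.937 µV.
|e|_max = LSB/2 = 30.0 µV.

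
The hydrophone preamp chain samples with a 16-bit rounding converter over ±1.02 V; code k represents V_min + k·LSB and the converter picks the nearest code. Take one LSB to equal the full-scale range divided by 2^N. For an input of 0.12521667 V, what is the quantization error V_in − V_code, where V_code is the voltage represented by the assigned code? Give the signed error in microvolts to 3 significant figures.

Span: 1.02 V − (-1.02 V) = 2.04 V. LSB = 2.04 V / 2^16 ≈ 31.13 µV.
Position in LSBs: (0.12521667 − (-1.02)) × 65536/2.04 = 36790.6469; rounding gives k = 36791.
V_code = -1.02 + (36791/65536) × 2.04 = 0.12522766113 V.
e = 0.12521667 − (0.12522766113) = −11.0 µV.

−11.0 µV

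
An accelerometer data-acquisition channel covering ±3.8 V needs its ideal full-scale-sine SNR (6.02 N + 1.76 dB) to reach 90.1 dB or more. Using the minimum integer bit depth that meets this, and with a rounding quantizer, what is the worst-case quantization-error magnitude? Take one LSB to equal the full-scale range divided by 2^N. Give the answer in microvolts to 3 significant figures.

The full-scale span is 3.8 − (-3.8) = 7.6 V.
N ≥ (90.1 − 1.76)/6.02 = 14.674 → N_min = 15.
Step size = 7.6/32768 V = 231.93 µV.
Max error for round-to-nearest is LSB/2 = 116 µV.

116 µV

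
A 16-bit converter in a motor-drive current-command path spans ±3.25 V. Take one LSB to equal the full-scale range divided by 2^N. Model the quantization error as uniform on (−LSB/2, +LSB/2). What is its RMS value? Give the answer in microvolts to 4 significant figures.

Range = 3.25 − (-3.25) = 6.5 V.
Step size = 6.5/65536 V = 99.1821 µV.
RMS of a uniform error over width LSB is LSB/√12 = 28.63 µV.

28.63 µV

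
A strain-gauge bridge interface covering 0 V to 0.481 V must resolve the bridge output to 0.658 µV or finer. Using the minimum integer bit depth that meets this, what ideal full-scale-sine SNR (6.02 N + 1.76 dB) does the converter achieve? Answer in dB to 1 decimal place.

122.2 dB

Range is 0.481 V.
Need 2^N ≥ 0.481 V / 0.658 µV = 731000 → N_min = 20.
6.02(20) + 1.76 = 122.16 dB.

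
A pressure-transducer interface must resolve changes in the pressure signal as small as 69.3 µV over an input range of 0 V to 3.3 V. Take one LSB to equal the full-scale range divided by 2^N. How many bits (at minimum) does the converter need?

Span = 3.3 V.
Levels needed ≥ 3.3/69.3 µV = 47620. 2^16 = 65536 suffices, so N_min = 16.

16 bits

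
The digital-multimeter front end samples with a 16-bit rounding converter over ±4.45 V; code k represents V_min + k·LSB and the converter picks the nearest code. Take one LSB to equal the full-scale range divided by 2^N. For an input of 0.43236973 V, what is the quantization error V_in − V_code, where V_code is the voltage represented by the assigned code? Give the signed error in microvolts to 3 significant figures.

−27.7 µV

Range = 4.45 − (-4.45) = 8.9 V. LSB = 8.9 V / 2^16 ≈ 135.8 µV.
Position in LSBs: (0.43236973 − (-4.45)) × 65536/8.9 = 35951.7958; rounding gives k = 35952.
Reconstructed level: -4.45 + 35952 × 8.9/65536 V = 0.43239746094 V.
e = 0.43236973 − (0.43239746094) = −27.7 µV.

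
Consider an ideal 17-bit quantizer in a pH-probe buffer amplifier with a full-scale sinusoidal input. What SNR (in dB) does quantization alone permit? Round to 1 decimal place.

104.1 dB

Ideal quantization SNR: 6.02 × 17 + 1.76 dB = 104.1 dB.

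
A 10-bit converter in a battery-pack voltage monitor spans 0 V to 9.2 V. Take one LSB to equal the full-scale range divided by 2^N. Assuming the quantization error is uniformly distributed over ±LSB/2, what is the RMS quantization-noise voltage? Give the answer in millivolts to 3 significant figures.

2.59 mV

V_FS = 9.2 V.
One LSB is 9.2 V / 1024 = 8.9844 mV.
RMS of a uniform error over width LSB is LSB/√12 = 2.59 mV.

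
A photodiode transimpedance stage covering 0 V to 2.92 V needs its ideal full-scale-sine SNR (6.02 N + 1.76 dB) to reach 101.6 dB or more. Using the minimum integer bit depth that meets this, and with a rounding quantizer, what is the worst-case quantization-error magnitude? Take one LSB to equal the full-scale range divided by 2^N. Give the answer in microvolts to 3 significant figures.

11.1 µV

Range is 2.92 V.
N ≥ (101.6 − 1.76)/6.02 = 16.585 → N_min = 17.
Step size = 2.92/131072 V = 22.278 µV.
Half an LSB is 11.1 µV.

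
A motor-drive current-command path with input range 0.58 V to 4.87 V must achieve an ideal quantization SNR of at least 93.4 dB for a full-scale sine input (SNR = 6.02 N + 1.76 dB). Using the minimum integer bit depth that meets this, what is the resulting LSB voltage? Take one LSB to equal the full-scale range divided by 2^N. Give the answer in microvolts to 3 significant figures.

65.5 µV

The full-scale span is 4.87 − (0.58) = 4.29 V.
6.02 N + 1.76 ≥ 93.4 gives N ≥ 15.223, so the minimum integer is 16.
Step size = 4.29/65536 V = 65.5 µV.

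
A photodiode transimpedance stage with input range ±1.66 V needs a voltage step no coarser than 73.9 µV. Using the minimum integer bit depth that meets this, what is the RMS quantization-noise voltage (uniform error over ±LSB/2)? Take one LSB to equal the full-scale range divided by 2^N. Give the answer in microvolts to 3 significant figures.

14.6 µV

The full-scale span is 1.66 − (-1.66) = 3.32 V.
Levels needed ≥ 3.32/73.9 µV = 44930. 2^16 = 65536 suffices, so N_min = 16.
LSB = 3.32 V ÷ 2^16 = 3.32/65536 V = 50.659 µV.
RMS noise = LSB/√12 = 14.6 µV.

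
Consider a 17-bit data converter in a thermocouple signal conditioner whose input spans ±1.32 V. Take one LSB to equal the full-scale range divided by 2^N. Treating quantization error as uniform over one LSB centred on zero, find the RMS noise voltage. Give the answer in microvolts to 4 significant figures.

5.814 µV

The full-scale span is 1.32 − (-1.32) = 2.64 V.
LSB = 2.64 V ÷ 2^17 = 2.64/131072 V = 20.1416 µV.
V_rms = LSB/√12 = 20.1416 µV / √12 = 5.814 µV.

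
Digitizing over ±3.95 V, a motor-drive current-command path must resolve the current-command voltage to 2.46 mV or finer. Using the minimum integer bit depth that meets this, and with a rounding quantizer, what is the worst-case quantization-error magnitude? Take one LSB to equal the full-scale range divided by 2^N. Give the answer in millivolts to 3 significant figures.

0.964 mV

Span: 3.95 V − (-3.95 V) = 7.9 V.
Need 2^N ≥ 7.9 V / 2.46 mV = 3211 → N_min = 12.
LSB = 7.9 V ÷ 2^12 = 7.9/4096 V = 1.9287 mV.
Half an LSB is 0.964 mV.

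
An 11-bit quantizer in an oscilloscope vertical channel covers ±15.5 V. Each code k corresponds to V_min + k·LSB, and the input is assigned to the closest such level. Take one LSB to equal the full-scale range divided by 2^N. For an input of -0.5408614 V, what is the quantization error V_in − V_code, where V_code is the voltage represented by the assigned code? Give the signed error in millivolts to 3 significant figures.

+4.06 mV

The full-scale span is 15.5 − (-15.5) = 31 V. LSB = 31 V / 2^11 ≈ 15.14 mV.
(V_in − V_min)/LSB = (-0.5408614 − (-15.5)) × 2048/31 = 988.2683 → nearest code k = 988.
V_code = V_min + k × range/2^11 = -15.5 + 988 × 31/2048 = -0.5449218750 V.
V_in − V_code = -0.5408614 − (-0.5449218750) = +4.06 mV.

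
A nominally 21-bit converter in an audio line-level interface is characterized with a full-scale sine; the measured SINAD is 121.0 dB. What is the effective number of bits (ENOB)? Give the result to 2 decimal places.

(121.0 − 1.76) / 6.02 = 119.24/6.02 = 19.8073 effective bits.

19.81 bits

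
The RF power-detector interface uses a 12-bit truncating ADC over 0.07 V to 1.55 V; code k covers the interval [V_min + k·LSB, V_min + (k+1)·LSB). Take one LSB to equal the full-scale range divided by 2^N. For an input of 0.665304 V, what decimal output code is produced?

1647

Range = 1.55 − (0.07) = 1.48 V. LSB = 1.48 V / 2^12 ≈ 361.3 µV.
code = ⌊(V_in − V_min)/LSB⌋ = ⌊(V_in − V_min) × 2^12 / range⌋
     = ⌊(0.665304 − (0.07)) × 4096 / 1.48⌋ = ⌊0.595304 × 4096/1.48⌋
     = ⌊1647.544⌋ = 1647.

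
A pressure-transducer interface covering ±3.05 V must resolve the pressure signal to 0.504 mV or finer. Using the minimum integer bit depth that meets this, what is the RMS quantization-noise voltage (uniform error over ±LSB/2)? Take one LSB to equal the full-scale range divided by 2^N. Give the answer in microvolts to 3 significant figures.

107 µV

Range = 3.05 − (-3.05) = 6.1 V.
6.1 V / 0.504 mV = 12100. Since 2^13 = 8192 and 2^14 = 16384, N = 14.
LSB = 6.1 V ÷ 2^14 = 6.1/16384 V = 372.31 µV.
σ_q = LSB/√12 = 372.31 µV/3.4641 = 107 µV.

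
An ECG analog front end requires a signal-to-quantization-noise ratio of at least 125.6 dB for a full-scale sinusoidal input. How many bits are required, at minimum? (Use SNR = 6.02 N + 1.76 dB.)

6.02 N + 1.76 ≥ 125.6 gives N ≥ 20.571, so the minimum integer is 21.

21 bits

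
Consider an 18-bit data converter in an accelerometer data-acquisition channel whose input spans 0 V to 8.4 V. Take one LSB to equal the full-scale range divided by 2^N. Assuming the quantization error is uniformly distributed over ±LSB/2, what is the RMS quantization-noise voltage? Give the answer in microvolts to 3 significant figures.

Span = 8.4 V.
Step size = 8.4/262144 V = 32.043 µV.
For a uniform distribution on [−LSB/2, +LSB/2], V_rms = LSB/√12 = 32.043 µV/3.4641 = 9.25 µV.

9.25 µV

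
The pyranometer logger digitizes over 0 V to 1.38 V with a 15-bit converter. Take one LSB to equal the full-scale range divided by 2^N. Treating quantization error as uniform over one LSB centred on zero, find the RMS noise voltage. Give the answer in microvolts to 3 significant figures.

Full-scale range = 1.38 V.
LSB = 1.38 V / 2^15 = 42.114 µV.
For a uniform distribution on [−LSB/2, +LSB/2], V_rms = LSB/√12 = 42.114 µV/3.4641 = 12.2 µV.

12.2 µV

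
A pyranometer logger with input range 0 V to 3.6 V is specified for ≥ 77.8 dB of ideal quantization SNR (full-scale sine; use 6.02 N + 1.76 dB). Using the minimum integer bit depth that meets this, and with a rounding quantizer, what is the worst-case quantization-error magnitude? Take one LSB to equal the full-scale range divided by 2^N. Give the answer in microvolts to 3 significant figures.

Range is 3.6 V.
6.02 N + 1.76 ≥ 77.8 gives N ≥ 12.631, so the minimum integer is 13.
LSB = 3.6 V ÷ 2^13 = 3.6/8192 V = 439.45 µV.
Half an LSB is 220 µV.

220 µV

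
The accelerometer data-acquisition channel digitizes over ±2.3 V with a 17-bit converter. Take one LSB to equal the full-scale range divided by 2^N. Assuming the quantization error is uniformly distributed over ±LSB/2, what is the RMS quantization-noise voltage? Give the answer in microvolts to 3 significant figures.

10.1 µV

Full-scale range = 2.3 V − (-2.3 V) = 4.6 V.
One LSB is 4.6 V / 131072 = 35.095 µV.
V_rms = LSB/√12 = 35.095 µV / √12 = 10.1 µV.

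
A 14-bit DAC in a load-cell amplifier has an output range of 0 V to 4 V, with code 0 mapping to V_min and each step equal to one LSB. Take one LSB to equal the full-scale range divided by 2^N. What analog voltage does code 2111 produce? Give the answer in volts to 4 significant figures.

0.5154 V

Span = 4 V. LSB = 4 V / 2^14.
Output = V_min + (2111/16384) × range = 0 + 0.128845 × 4 V
      = 0 + 0.515381 = 0.515381 V.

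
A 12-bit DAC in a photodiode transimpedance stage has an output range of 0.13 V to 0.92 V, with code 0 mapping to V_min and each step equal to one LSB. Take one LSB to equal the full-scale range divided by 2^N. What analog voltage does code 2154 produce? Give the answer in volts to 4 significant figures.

Span: 0.92 V − (0.13 V) = 0.79 V. LSB = 0.79 V / 2^12.
V_out = V_min + code × LSB = 0.13 V + 2154 × 0.79 V / 4096
      = 0.13 + 0.415444 = 0.545444 V.

0.5454 V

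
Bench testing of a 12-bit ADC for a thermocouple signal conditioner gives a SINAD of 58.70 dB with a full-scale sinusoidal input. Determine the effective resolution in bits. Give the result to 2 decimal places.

9.46 bits

Inverting SNR = 6.02 N + 1.76: N_eff = (58.70 − 1.76)/6.02 = 9.4585.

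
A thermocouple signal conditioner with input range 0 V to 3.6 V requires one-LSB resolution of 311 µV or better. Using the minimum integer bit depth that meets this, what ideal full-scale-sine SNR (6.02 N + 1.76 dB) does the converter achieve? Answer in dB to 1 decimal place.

Span = 3.6 V.
Need 2^N ≥ 3.6 V / 311 µV = 11580 → N_min = 14.
Ideal SNR at N = 14: 6.02·14 + 1.76 = 86.0 dB.

86.0 dB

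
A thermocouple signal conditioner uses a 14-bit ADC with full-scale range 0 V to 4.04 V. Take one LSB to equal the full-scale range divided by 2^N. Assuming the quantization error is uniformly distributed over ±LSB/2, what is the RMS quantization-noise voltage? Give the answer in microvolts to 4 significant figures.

Range is 4.04 V.
One LSB is 4.04 V / 16384 = 246.582 µV.
V_rms = LSB/√12 = 246.582 µV / √12 = 71.18 µV.

71.18 µV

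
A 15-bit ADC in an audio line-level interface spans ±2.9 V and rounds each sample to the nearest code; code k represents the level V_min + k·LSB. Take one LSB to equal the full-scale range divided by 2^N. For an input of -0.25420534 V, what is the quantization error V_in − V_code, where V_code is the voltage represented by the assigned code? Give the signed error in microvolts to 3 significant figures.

−30.5 µV

Full-scale range = 2.9 V − (-2.9 V) = 5.8 V. LSB = 5.8 V / 2^15 ≈ 177.0 µV.
Position in LSBs: (-0.25420534 − (-2.9)) × 32768/5.8 = 14947.8275; rounding gives k = 14948.
V_code = -2.9 + (14948/32768) × 5.8 = -0.25417480469 V.
Error = V_in − V_code = -0.25420534 − (-0.25417480469) = −30.5 µV.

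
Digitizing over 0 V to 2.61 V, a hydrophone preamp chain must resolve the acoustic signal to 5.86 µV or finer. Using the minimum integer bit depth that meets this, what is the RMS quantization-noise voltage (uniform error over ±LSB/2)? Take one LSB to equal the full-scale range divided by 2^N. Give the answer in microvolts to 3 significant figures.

1.44 µV

Range is 2.61 V.
2.61 V / 5.86 µV = 445400. Since 2^18 = 262144 and 2^19 = 524288, N = 19.
One LSB is 2.61 V / 524288 = 4.9782 µV.
RMS noise = LSB/√12 = 1.44 µV.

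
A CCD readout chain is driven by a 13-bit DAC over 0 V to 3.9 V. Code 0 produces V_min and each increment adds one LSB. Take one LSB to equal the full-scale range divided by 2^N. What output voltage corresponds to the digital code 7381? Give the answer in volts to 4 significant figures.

Full-scale range = 3.9 V. LSB = 3.9 V / 2^13.
V_out = V_min + code × LSB = 0 V + 7381 × 3.9 V / 8192
      = 0 + 3.51390 = 3.51390 V.

3.514 V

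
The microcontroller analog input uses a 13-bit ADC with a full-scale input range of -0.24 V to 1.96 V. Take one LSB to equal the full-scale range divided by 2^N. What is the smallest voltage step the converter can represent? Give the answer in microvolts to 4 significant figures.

268.6 µV

Span: 1.96 V − (-0.24 V) = 2.2 V.
2^13 = 8192 levels.
One LSB is 2.2 V / 8192 = 268.6 µV.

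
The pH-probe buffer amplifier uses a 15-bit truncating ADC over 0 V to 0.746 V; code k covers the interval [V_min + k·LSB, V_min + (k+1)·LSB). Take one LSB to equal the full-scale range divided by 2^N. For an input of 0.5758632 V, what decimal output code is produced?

Span = 0.746 V. LSB = 0.746 V / 2^15 ≈ 22.77 µV.
(V_in − V_min) × 2^15/range = (0.5758632 − (0)) × 32768/0.746 = 25294.752.
Floor → code = 25294.

25294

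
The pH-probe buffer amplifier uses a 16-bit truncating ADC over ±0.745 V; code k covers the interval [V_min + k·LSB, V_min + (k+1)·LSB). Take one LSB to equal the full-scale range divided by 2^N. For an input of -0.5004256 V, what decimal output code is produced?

10757

Range = 0.745 − (-0.745) = 1.49 V. LSB = 1.49 V / 2^16 ≈ 22.74 µV.
(V_in − V_min) × 2^16/range = (-0.5004256 − (-0.745)) × 65536/1.49 = 10757.334.
Floor → code = 10757.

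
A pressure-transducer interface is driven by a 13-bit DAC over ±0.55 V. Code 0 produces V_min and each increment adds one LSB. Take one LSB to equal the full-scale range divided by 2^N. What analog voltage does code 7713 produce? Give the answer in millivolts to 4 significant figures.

485.7 mV

Span: 0.55 V − (-0.55 V) = 1.1 V. LSB = 1.1 V / 2^13.
Output = V_min + (7713/8192) × range = -0.55 + 0.941528 × 1.1 V
      = -0.55 + 1.03568 = 0.485681 V.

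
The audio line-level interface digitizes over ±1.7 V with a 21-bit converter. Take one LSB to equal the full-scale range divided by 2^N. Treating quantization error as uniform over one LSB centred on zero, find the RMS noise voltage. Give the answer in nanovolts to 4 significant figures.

468.0 nV

Range = 1.7 − (-1.7) = 3.4 V.
Step size = 3.4/2097152 V = 1.62125 µV.
RMS of a uniform error over width LSB is LSB/√12 = 468.0 nV.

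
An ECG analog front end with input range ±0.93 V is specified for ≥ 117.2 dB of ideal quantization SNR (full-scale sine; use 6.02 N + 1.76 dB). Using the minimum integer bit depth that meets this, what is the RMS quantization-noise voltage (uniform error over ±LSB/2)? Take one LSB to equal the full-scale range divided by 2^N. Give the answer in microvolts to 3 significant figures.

0.512 µV

The full-scale span is 0.93 − (-0.93) = 1.86 V.
6.02 N + 1.76 ≥ 117.2 gives N ≥ 19.176, so the minimum integer is 20.
LSB = 1.86 V / 2^20 = 1.7738 µV.
σ_q = LSB/√12 = 1.7738 µV/3.4641 = 0.512 µV.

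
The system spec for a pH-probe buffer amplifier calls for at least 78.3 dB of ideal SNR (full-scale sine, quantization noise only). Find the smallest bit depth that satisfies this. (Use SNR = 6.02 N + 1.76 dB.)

Required N = ⌈(78.3 − 1.76)/6.02⌉ = ⌈12.714⌉ = 13.

13 bits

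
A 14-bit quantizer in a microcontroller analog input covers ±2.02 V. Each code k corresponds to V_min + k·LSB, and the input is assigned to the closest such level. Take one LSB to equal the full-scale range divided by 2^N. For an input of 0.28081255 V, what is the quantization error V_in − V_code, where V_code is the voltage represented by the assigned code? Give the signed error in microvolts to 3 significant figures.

Full-scale range = 2.02 V − (-2.02 V) = 4.04 V. LSB = 4.04 V / 2^14 ≈ 246.6 µV.
(V_in − V_min)/LSB = (0.28081255 − (-2.02)) × 16384/4.04 = 9330.8200 → nearest code k = 9331.
Reconstructed level: -2.02 + 9331 × 4.04/16384 V = 0.28085693359 V.
V_in − V_code = 0.28081255 − (0.28085693359) = −44.4 µV.

−44.4 µV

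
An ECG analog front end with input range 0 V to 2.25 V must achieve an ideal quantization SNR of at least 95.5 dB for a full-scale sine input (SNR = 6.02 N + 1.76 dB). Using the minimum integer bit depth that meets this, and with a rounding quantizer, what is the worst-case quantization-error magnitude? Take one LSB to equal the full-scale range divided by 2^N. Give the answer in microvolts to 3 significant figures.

17.2 µV

Full-scale range = 2.25 V.
Required N = ⌈(95.5 − 1.76)/6.02⌉ = ⌈15.571⌉ = 16.
Step size = 2.25/65536 V = 34.332 µV.
|e|_max = LSB/2 = 17.2 µV.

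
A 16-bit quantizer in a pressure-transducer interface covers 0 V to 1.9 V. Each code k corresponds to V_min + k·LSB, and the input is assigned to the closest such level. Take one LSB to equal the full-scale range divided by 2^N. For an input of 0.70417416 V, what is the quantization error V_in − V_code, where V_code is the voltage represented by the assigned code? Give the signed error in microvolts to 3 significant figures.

V_FS = 1.9 V. LSB = 1.9 V / 2^16 ≈ 28.99 µV.
Position in LSBs: (0.70417416 − (0)) × 65536/1.9 = 24288.8199; rounding gives k = 24289.
V_code = 0 + (24289/65536) × 1.9 = 0.70417938232 V.
e = 0.70417416 − (0.70417938232) = −5.22 µV.

−5.22 µV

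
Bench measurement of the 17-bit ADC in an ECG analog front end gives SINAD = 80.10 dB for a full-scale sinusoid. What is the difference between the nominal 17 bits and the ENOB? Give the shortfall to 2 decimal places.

N_eff = (80.10 − 1.76)/6.02 = 13.0133 bits.
Lost resolution: 17 − 13.0133 = 3.9867 bits.

3.99 bits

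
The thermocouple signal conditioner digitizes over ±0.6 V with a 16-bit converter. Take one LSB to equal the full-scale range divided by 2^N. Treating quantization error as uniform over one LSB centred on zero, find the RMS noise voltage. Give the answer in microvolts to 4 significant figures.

5.286 µV

Range = 0.6 − (-0.6) = 1.2 V.
One LSB is 1.2 V / 65536 = 18.3105 µV.
σ_q = LSB/√12 = 18.3105 µV/3.4641 = 5.286 µV.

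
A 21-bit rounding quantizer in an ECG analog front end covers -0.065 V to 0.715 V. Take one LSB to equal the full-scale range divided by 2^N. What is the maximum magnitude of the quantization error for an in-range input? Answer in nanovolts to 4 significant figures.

Full-scale range = 0.715 V − (-0.065 V) = 0.78 V.
LSB = 0.78 V / 2^21 = 371.933 nV.
A rounding quantizer has |error| ≤ LSB/2 = 186.0 nV.

186.0 nV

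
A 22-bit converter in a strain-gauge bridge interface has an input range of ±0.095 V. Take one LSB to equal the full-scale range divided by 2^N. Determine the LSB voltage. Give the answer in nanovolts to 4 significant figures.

45.30 nV

Span: 0.095 V − (-0.095 V) = 0.19 V.
2^22 = 4194304 levels.
One LSB is 0.19 V / 4194304 = 45.30 nV.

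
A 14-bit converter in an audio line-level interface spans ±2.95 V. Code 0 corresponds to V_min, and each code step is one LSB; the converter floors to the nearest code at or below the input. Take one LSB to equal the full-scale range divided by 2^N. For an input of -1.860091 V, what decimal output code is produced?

Range = 2.95 − (-2.95) = 5.9 V. LSB = 5.9 V / 2^14 ≈ 360.1 µV.
code = ⌊(V_in − V_min)/LSB⌋ = ⌊(V_in − V_min) × 2^14 / range⌋
     = ⌊(-1.860091 − (-2.95)) × 16384 / 5.9⌋ = ⌊1.089909 × 16384/5.9⌋
     = ⌊3026.622⌋ = 3026.

3026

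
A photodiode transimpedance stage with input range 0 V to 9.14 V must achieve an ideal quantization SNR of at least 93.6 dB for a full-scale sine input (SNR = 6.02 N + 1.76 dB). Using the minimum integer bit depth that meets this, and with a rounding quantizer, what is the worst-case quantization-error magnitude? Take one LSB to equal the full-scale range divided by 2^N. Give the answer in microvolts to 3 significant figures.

69.7 µV

Span = 9.14 V.
6.02 N + 1.76 ≥ 93.6 gives N ≥ 15.256, so the minimum integer is 16.
Step size = 9.14/65536 V = 139.47 µV.
|e|_max = LSB/2 = 69.7 µV.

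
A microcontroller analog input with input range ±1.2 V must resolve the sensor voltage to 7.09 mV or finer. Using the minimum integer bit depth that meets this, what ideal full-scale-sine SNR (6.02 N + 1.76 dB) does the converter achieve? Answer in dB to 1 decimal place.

55.9 dB

Span: 1.2 V − (-1.2 V) = 2.4 V.
Need 2^N ≥ 2.4 V / 7.09 mV = 338.5 → N_min = 9.
Ideal SNR at N = 9: 6.02·9 + 1.76 = 55.9 dB.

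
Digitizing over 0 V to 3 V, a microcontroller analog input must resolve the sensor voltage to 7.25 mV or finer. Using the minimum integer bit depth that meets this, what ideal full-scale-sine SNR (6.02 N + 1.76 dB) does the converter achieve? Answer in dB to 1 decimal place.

55.9 dB

V_FS = 3 V.
Levels needed ≥ 3/7.25 mV = 413.8. 2^9 = 512 suffices, so N_min = 9.
Ideal SNR at N = 9: 6.02·9 + 1.76 = 55.9 dB.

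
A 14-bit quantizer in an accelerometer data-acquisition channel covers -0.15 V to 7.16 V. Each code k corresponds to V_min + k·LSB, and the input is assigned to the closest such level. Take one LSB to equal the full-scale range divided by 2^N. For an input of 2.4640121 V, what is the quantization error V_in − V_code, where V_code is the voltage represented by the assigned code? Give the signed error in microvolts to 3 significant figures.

Span: 7.16 V − (-0.15 V) = 7.31 V. LSB = 7.31 V / 2^14 ≈ 446.2 µV.
(2.4640121 − (-0.15)) / LSB = 2.6140121 × 16384/7.31 = 5858.8200. Nearest integer: k = 5859.
V_code = V_min + k × range/2^14 = -0.15 + 5859 × 7.31/16384 = 2.4640924072 V.
Error = V_in − V_code = 2.4640121 − (2.4640924072) = −80.3 µV.

−80.3 µV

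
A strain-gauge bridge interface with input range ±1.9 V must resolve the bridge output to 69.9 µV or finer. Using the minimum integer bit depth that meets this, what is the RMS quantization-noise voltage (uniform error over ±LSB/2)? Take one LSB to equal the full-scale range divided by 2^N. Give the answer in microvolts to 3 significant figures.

16.7 µV

Span: 1.9 V − (-1.9 V) = 3.8 V.
3.8 V / 69.9 µV = 54360. Since 2^15 = 32768 and 2^16 = 65536, N = 16.
One LSB is 3.8 V / 65536 = 57.983 µV.
σ_q = LSB/√12 = 57.983 µV/3.4641 = 16.7 µV.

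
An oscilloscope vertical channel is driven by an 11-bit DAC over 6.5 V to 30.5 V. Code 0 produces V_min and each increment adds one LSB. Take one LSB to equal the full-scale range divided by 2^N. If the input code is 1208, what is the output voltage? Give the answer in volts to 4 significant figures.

20.66 V

Span: 30.5 V − (6.5 V) = 24 V. LSB = 24 V / 2^11.
V_out = 6.5 + 1208 × (24/2048) V
      = 6.5 + 14.1563 = 20.6563 V.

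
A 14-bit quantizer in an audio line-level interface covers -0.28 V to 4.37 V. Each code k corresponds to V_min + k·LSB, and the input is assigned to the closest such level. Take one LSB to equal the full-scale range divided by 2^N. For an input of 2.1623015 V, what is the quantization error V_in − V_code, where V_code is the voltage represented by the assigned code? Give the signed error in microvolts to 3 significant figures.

+86.5 µV

Full-scale range = 4.37 V − (-0.28 V) = 4.65 V. LSB = 4.65 V / 2^14 ≈ 283.8 µV.
(V_in − V_min)/LSB = (2.1623015 − (-0.28)) × 16384/4.65 = 8605.3049 → nearest code k = 8605.
V_code = V_min + k × range/2^14 = -0.28 + 8605 × 4.65/16384 = 2.1622149658 V.
Error = V_in − V_code = 2.1623015 − (2.1622149658) = +86.5 µV.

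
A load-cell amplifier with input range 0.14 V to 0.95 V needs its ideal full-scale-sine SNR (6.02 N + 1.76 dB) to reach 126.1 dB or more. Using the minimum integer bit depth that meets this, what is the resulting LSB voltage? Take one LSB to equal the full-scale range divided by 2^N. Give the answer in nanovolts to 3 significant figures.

386 nV

Span: 0.95 V − (0.14 V) = 0.81 V.
N ≥ (126.1 − 1.76)/6.02 = 20.654 → N_min = 21.
One LSB is 0.81 V / 2097152 = 386 nV.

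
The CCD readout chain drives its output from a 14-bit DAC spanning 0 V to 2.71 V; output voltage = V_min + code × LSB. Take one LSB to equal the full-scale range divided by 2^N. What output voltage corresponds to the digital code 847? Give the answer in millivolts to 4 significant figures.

140.1 mV

Full-scale range = 2.71 V. LSB = 2.71 V / 2^14.
V_out = V_min + code × LSB = 0 V + 847 × 2.71 V / 16384
      = 0 V + 0.140098 V = 0.140098 V.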